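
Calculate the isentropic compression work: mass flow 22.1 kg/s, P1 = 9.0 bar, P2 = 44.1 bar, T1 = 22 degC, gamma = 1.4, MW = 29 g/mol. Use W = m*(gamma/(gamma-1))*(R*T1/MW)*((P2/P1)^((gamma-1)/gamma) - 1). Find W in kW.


Isentropic work: W = m*(gamma/(gamma-1))*(R*T1/MW)*((P2/P1)^((gamma-1)/gamma) - 1)
T1 = 22 + 273.15 = 295.15 K
Pressure ratio = 44.1 / 9.0 = 4.9
Exponent = (1.4 - 1)/1.4 = 0.285714
(P2/P1)^exp - 1 = 4.9^0.285714 - 1 = 0.574703
W = 22.1 * 1.4 / 0.4 * 8.314 * 295.15 / 29 * 0.574703 = 3761

3761 kW


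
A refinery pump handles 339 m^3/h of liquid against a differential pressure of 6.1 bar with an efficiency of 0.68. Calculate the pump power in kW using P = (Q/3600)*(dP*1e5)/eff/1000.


Q = 339 / 3600 = 0.0941667 m^3/s
P = 0.0941667 * (6.1 * 1e5) / 0.68 / 1000 = 84.47

84.47 kW


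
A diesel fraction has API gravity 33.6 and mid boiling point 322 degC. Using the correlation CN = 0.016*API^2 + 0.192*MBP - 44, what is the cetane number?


CN = 0.016 * 33.6^2 + 0.192 * 322 - 44
CN = 18.06336 + 61.824 - 44 = 35.88736

35.88736


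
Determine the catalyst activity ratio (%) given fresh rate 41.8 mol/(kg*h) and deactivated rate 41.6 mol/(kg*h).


Activity (%) = (rate_used / rate_fresh) * 100
rate_used = 41.6, rate_fresh = 41.8
= (41.6 / 41.8) * 100
= 0.9952 * 100 = 99.52

99.52 %


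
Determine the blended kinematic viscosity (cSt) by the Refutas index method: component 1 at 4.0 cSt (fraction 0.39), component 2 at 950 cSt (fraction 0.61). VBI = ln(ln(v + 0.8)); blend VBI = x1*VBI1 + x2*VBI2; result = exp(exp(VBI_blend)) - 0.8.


Refutas method: VBN_i = 14.534*ln(ln(visc_i + 0.8)) + 10.975, blended linearly by mass fraction; since VBN is linear in VBI_i = ln(ln(visc_i + 0.8)) and the fractions sum to 1, blend VBI directly: visc = exp(exp(VBI_blend)) - 0.8
VBI_1 = ln(ln(4.0 + 0.8)) = 0.450194
VBI_2 = ln(ln(950 + 0.8)) = 1.92531
VBI_blend = 0.39 * 0.450194 + 0.61 * 1.92531 = 1.35001
visc_blend = exp(exp(1.35001)) - 0.8 = 46.55

46.55 cSt


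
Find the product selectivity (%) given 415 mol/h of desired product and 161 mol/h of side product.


Selectivity = desired / (desired + undesired) * 100
Total products = 415 + 161 = 576 mol/h
S = 415 / 576 * 100
= 0.7205 * 100
= 72.05 %

72.05 %


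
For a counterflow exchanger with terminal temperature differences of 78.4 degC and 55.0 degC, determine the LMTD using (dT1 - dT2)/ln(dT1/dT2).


LMTD = (dT1 - dT2) / ln(dT1/dT2)
= (78.4 - 55.0) / ln(78.4 / 55.0) = 23.4 / 0.354491 = 66.01

66.01 degC


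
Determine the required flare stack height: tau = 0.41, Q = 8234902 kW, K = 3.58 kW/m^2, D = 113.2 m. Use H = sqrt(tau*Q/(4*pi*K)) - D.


tau*Q/(4*pi*K) = 0.41 * 8234902 / (4 * pi * 3.58) = 75049.8
sqrt(75049.8) = 273.952
H = 273.952 - 113.2 = 160.8

160.8 m


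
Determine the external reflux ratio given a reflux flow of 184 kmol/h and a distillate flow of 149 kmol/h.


Reflux ratio definition: R = L / D (liquid returned / distillate withdrawn)
L = 184 kmol/h, D = 149 kmol/h
R = 184 / 149 = 1.235

1.235


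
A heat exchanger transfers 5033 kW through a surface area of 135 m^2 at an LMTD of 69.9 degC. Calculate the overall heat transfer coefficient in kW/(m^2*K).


From Q = U*A*LMTD, U = Q / (A * LMTD)
U = 5033 / (135 * 69.9) = 5033 / 9436.5 = 0.5334

0.5334 kW/(m^2*K)


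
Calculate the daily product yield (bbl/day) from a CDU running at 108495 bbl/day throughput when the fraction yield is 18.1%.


Crude throughput = 108495 bbl/day
Fraction yield = 18.1%
yield = throughput * fraction / 100
yield = 108495 * 18.1 / 100 = 19637.595

19637.595 bbl/day


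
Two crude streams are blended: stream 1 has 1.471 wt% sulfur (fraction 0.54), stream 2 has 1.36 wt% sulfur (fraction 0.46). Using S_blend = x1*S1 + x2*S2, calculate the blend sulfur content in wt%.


Linear sulfur blending: S_blend = x1*S1 + x2*S2
Contribution 1: 0.54 * 1.471 = 0.79434 wt%
Contribution 2: 0.46 * 1.36 = 0.6256 wt%
S_blend = 0.79434 + 0.6256 = 1.41994

1.41994 wt%


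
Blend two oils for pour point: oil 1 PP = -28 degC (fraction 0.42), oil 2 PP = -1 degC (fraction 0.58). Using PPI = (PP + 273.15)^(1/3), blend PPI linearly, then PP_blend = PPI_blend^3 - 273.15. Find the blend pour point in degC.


PPI_1 = (-28 + 273.15)^(1/3) = 6.258601
PPI_2 = (-1 + 273.15)^(1/3) = 6.480414
PPI_blend = 0.42 * 6.258601 + 0.58 * 6.480414 = 6.387253
PP_blend = 6.387253^3 - 273.15 = 260.5808 - 273.15 = -12.57

-12.57 degC


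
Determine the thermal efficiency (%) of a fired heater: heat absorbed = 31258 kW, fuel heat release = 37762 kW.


Furnace efficiency = Q_absorbed / Q_fuel * 100
= 31258 / 37762 * 100 = 82.78

82.78 %


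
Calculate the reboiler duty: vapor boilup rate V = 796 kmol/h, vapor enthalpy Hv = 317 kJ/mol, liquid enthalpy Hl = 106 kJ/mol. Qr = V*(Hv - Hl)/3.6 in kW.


Qr = 796 * (317 - 106) / 3.6 = 796 * 211 / 3.6 = 46650

46650 kW


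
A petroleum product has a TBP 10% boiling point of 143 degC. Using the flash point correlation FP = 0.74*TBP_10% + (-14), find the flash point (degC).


FP = 0.74 * 143 + (-14) = 91.82

91.82 degC


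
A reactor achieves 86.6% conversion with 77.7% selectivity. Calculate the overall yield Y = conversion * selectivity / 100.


Overall yield = conversion (%) * selectivity (%) / 100
Conversion = 86.6%, Selectivity = 77.7%
Y = 86.6 * 77.7 / 100
= 67.2882 %

67.2882 %


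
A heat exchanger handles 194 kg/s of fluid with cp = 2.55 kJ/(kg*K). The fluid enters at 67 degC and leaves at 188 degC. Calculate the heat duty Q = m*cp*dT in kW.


Q = m_dot * cp * delta_T
delta_T = 188 - 67 = 121 K
Q = 194 * 2.55 * 121
= 494.7 * 121
= 59858.7 kW

59858.7 kW


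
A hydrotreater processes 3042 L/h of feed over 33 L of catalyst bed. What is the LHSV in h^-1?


LHSV = volumetric feed rate / catalyst volume
= 3042 L/h / 33 L
= 92.18 h^-1

92.18 h^-1


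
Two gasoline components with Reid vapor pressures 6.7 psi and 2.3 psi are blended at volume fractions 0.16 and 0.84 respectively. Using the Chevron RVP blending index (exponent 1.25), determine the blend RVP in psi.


Chevron index: RVP_blend = (sum xi*RVPi^1.25)^(1/1.25)
RVP^1.25 terms: 0.16 * 6.7^1.25 + 0.84 * 2.3^1.25 = 4.10394
RVP_blend = 4.10394^(1/1.25) = 3.094

3.094 psi


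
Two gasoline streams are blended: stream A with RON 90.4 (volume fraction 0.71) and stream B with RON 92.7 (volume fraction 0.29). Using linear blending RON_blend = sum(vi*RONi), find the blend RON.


Linear blending: RON_blend = sum(vi * RONi)
Contribution 1: 0.71 * 90.4 = 64.184
Contribution 2: 0.29 * 92.7 = 26.883
RON_blend = 64.184 + 26.883 = 91.067

91.067


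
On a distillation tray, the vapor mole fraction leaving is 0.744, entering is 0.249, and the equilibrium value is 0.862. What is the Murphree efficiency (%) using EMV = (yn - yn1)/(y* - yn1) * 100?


Murphree vapor efficiency: EMV = (y_n - y_(n-1)) / (y*_n - y_(n-1)) * 100
EMV = (0.744 - 0.249) / (0.862 - 0.249) * 100 = 0.495 / 0.613 * 100 = 80.75

80.75 %


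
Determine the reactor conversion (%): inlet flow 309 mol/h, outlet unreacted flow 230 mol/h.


X = (F_in - F_out) / F_in * 100
Moles reacted = 309 - 230 = 79
X = 79 / 309 * 100
= 0.2557 * 100
= 25.57 %

25.57 %


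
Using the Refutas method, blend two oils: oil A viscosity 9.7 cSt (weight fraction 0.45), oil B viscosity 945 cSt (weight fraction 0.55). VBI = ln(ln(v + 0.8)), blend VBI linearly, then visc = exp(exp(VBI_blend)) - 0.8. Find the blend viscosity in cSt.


Refutas method: VBN_i = 14.534*ln(ln(visc_i + 0.8)) + 10.975, blended linearly by mass fraction; since VBN is linear in VBI_i = ln(ln(visc_i + 0.8)) and the fractions sum to 1, blend VBI directly: visc = exp(exp(VBI_blend)) - 0.8
VBI_1 = ln(ln(9.7 + 0.8)) = 0.855
VBI_2 = ln(ln(945 + 0.8)) = 1.92455
VBI_blend = 0.45 * 0.855 + 0.55 * 1.92455 = 1.44325
visc_blend = exp(exp(1.44325)) - 0.8 = 68.22

68.22 cSt


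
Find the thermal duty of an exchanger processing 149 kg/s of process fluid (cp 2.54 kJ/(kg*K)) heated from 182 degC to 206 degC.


Q = m_dot * cp * delta_T
delta_T = 206 - 182 = 24 K
Q = 149 * 2.54 * 24
= 378.46 * 24
= 9083.04 kW

9083.04 kW


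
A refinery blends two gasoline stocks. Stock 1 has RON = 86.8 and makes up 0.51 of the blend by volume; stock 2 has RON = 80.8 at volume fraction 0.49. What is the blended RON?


Linear blending: RON_blend = sum(vi * RONi)
Contribution 1: 0.51 * 86.8 = 44.268
Contribution 2: 0.49 * 80.8 = 39.592
RON_blend = 44.268 + 39.592 = 83.86

83.86


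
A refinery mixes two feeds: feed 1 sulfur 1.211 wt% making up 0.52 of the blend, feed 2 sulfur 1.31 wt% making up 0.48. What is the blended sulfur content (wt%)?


Linear sulfur blending: S_blend = x1*S1 + x2*S2
Contribution 1: 0.52 * 1.211 = 0.62972 wt%
Contribution 2: 0.48 * 1.31 = 0.6288 wt%
S_blend = 0.62972 + 0.6288 = 1.25852

1.25852 wt%


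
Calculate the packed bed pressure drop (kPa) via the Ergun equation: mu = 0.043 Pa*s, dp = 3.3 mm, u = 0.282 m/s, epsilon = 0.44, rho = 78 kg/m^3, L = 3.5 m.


dp = 3.3 mm = 0.0033 m
Viscous term = 150*0.043*0.282*(1-0.44)^2 / (0.0033^2*0.44^3) = 614892
Inertial term = 1.75*78*0.282^2*(1-0.44) / (0.0033*0.44^3) = 21624.5
dP/L = 614892 + 21624.5 = 636516 Pa/m
dP = 636516 * 3.5 / 1000 = 2228 kPa

2228 kPa


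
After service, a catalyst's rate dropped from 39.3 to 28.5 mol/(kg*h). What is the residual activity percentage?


Activity (%) = (rate_used / rate_fresh) * 100
rate_used = 28.5, rate_fresh = 39.3
= (28.5 / 39.3) * 100
= 0.7252 * 100 = 72.52

72.52 %


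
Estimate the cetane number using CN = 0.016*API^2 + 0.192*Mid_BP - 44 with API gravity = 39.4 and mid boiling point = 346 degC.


CN = 0.016 * 39.4^2 + 0.192 * 346 - 44
CN = 24.83776 + 66.432 - 44 = 47.26976

47.26976


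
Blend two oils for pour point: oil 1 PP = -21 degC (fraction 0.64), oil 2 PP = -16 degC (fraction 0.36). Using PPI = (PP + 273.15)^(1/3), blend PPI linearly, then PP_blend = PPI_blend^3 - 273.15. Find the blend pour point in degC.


PPI_1 = (-21 + 273.15)^(1/3) = 6.317613
PPI_2 = (-16 + 273.15)^(1/3) = 6.359098
PPI_blend = 0.64 * 6.317613 + 0.36 * 6.359098 = 6.332548
PP_blend = 6.332548^3 - 273.15 = 253.9425 - 273.15 = -19.21

-19.21 degC


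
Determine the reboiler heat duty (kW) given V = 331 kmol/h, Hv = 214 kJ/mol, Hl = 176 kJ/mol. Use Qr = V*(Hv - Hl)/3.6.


Qr = 331 * (214 - 176) / 3.6 = 331 * 38 / 3.6 = 3494

3494 kW


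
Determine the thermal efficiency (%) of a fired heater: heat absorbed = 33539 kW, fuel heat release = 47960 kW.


Furnace efficiency = Q_absorbed / Q_fuel * 100
= 33539 / 47960 * 100 = 69.93

69.93 %


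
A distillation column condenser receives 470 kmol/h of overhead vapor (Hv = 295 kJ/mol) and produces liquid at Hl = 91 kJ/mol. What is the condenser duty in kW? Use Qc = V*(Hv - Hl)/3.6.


Qc = 470 * (295 - 91) / 3.6 = 470 * 204 / 3.6 = 26630

26630 kW


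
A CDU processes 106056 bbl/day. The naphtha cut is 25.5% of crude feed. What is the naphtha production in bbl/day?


Crude throughput = 106056 bbl/day
Fraction yield = 25.5%
yield = throughput * fraction / 100
yield = 106056 * 25.5 / 100 = 27044.28

27044.28 bbl/day


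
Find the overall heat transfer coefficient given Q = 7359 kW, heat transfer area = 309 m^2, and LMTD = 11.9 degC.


From Q = U*A*LMTD, U = Q / (A * LMTD)
U = 7359 / (309 * 11.9) = 7359 / 3677.1 = 2.001

2.001 kW/(m^2*K)


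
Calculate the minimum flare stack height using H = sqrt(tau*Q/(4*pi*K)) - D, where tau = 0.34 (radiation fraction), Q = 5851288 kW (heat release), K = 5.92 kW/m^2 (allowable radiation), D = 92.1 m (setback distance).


tau*Q/(4*pi*K) = 0.34 * 5851288 / (4 * pi * 5.92) = 26742.3
sqrt(26742.3) = 163.531
H = 163.531 - 92.1 = 71.43

71.43 m


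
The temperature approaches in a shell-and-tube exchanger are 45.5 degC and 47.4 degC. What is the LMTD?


LMTD = (dT1 - dT2) / ln(dT1/dT2)
= (45.5 - 47.4) / ln(45.5 / 47.4) = -1.9 / -0.0409099 = 46.44

46.44 degC


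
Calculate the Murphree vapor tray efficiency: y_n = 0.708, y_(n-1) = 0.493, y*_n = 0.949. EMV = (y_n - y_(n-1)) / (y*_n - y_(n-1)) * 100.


Murphree vapor efficiency: EMV = (y_n - y_(n-1)) / (y*_n - y_(n-1)) * 100
EMV = (0.708 - 0.493) / (0.949 - 0.493) * 100 = 0.215 / 0.456 * 100 = 47.15

47.15 %


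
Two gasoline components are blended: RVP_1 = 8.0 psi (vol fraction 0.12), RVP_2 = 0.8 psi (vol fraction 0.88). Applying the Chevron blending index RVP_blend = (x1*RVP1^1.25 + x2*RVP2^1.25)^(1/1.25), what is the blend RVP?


Chevron index: RVP_blend = (sum xi*RVPi^1.25)^(1/1.25)
RVP^1.25 terms: 0.12 * 8.0^1.25 + 0.88 * 0.8^1.25 = 2.28032
RVP_blend = 2.28032^(1/1.25) = 1.934

1.934 psi


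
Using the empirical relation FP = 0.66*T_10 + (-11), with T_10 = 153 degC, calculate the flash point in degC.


FP = 0.66 * 153 + (-11) = 89.98

89.98 degC


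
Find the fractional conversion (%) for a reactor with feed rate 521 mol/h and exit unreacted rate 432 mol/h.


X = (F_in - F_out) / F_in * 100
Moles reacted = 521 - 432 = 89
X = 89 / 521 * 100
= 0.1708 * 100
= 17.08 %

17.08 %


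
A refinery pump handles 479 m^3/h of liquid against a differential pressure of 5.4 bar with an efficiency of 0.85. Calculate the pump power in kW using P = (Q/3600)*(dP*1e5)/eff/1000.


Q = 479 / 3600 = 0.133056 m^3/s
P = 0.133056 * (5.4 * 1e5) / 0.85 / 1000 = 84.53

84.53 kW


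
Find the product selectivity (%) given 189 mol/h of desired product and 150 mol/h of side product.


Selectivity = desired / (desired + undesired) * 100
Total products = 189 + 150 = 339 mol/h
S = 189 / 339 * 100
= 0.5575 * 100
= 55.75 %

55.75 %


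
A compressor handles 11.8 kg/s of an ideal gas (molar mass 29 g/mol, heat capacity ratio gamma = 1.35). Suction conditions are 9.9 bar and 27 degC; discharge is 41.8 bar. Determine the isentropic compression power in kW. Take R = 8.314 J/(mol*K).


Isentropic work: W = m*(gamma/(gamma-1))*(R*T1/MW)*((P2/P1)^((gamma-1)/gamma) - 1)
T1 = 27 + 273.15 = 300.15 K
Pressure ratio = 41.8 / 9.9 = 4.22222
Exponent = (1.35 - 1)/1.35 = 0.259259
(P2/P1)^exp - 1 = 4.22222^0.259259 - 1 = 0.452704
W = 11.8 * 1.35 / 0.35 * 8.314 * 300.15 / 29 * 0.452704 = 1773

1773 kW


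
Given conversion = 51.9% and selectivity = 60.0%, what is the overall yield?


Overall yield = conversion (%) * selectivity (%) / 100
Conversion = 51.9%, Selectivity = 60.0%
Y = 51.9 * 60.0 / 100
= 31.14 %

31.14 %


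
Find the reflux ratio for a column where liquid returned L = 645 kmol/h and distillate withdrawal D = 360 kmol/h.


Reflux ratio definition: R = L / D (liquid returned / distillate withdrawn)
L = 645 kmol/h, D = 360 kmol/h
R = 645 / 360 = 1.792

1.792


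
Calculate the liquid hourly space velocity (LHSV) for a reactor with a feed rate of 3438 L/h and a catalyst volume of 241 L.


LHSV = volumetric feed rate / catalyst volume
= 3438 L/h / 241 L
= 14.27 h^-1

14.27 h^-1


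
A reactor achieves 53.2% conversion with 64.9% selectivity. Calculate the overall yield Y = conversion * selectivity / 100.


Overall yield = conversion (%) * selectivity (%) / 100
Conversion = 53.2%, Selectivity = 64.9%
Y = 53.2 * 64.9 / 100
= 34.5268 %

34.5268 %


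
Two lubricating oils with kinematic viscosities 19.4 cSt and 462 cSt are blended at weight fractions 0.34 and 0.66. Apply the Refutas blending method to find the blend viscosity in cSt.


Refutas method: VBN_i = 14.534*ln(ln(visc_i + 0.8)) + 10.975, blended linearly by mass fraction; since VBN is linear in VBI_i = ln(ln(visc_i + 0.8)) and the fractions sum to 1, blend VBI directly: visc = exp(exp(VBI_blend)) - 0.8
VBI_1 = ln(ln(19.4 + 0.8)) = 1.1005
VBI_2 = ln(ln(462 + 0.8)) = 1.81438
VBI_blend = 0.34 * 1.1005 + 0.66 * 1.81438 = 1.57166
visc_blend = exp(exp(1.57166)) - 0.8 = 122.5

122.5 cSt


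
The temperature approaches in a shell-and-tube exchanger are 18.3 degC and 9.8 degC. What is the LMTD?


LMTD = (dT1 - dT2) / ln(dT1/dT2)
= (18.3 - 9.8) / ln(18.3 / 9.8) = 8.5 / 0.624519 = 13.61

13.61 degC


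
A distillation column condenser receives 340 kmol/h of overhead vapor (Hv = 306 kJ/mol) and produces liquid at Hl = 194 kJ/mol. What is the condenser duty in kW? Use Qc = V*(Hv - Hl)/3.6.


Qc = 340 * (306 - 194) / 3.6 = 340 * 112 / 3.6 = 10580

10580 kW


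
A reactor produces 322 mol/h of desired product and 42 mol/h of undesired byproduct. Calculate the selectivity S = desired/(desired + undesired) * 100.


Selectivity = desired / (desired + undesired) * 100
Total products = 322 + 42 = 364 mol/h
S = 322 / 364 * 100
= 0.8846 * 100
= 88.46 %

88.46 %


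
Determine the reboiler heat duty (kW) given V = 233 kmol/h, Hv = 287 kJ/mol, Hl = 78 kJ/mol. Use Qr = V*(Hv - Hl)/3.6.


Qr = 233 * (287 - 78) / 3.6 = 233 * 209 / 3.6 = 13530

13530 kW


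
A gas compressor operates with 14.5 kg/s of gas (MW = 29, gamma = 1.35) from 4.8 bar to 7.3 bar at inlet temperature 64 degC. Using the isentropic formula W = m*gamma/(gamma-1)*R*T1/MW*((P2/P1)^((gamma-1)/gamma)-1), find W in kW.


Isentropic work: W = m*(gamma/(gamma-1))*(R*T1/MW)*((P2/P1)^((gamma-1)/gamma) - 1)
T1 = 64 + 273.15 = 337.15 K
Pressure ratio = 7.3 / 4.8 = 1.52083
Exponent = (1.35 - 1)/1.35 = 0.259259
(P2/P1)^exp - 1 = 1.52083^0.259259 - 1 = 0.114823
W = 14.5 * 1.35 / 0.35 * 8.314 * 337.15 / 29 * 0.114823 = 620.7

620.7 kW


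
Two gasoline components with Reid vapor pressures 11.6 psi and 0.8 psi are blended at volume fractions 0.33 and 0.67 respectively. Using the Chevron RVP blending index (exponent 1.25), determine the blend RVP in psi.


Chevron index: RVP_blend = (sum xi*RVPi^1.25)^(1/1.25)
RVP^1.25 terms: 0.33 * 11.6^1.25 + 0.67 * 0.8^1.25 = 7.5715
RVP_blend = 7.5715^(1/1.25) = 5.051

5.051 psi


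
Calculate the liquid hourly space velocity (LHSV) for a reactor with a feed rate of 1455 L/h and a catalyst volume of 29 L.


LHSV = volumetric feed rate / catalyst volume
= 1455 L/h / 29 L
= 50.17 h^-1

50.17 h^-1


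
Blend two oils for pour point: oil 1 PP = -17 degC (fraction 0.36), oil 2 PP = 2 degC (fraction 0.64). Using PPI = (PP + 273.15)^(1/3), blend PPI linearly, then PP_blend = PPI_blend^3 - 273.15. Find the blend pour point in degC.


PPI_1 = (-17 + 273.15)^(1/3) = 6.350844
PPI_2 = (2 + 273.15)^(1/3) = 6.504139
PPI_blend = 0.36 * 6.350844 + 0.64 * 6.504139 = 6.448953
PP_blend = 6.448953^3 - 273.15 = 268.2055 - 273.15 = -4.94

-4.94 degC


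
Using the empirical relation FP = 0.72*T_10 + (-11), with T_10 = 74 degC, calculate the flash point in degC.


FP = 0.72 * 74 + (-11) = 42.28

42.28 degC


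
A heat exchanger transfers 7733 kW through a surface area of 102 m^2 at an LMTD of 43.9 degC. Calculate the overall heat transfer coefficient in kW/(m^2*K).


From Q = U*A*LMTD, U = Q / (A * LMTD)
U = 7733 / (102 * 43.9) = 7733 / 4477.8 = 1.727

1.727 kW/(m^2*K)


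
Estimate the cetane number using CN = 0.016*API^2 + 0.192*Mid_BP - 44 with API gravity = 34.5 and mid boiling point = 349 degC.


CN = 0.016 * 34.5^2 + 0.192 * 349 - 44
CN = 19.044 + 67.008 - 44 = 42.052

42.052


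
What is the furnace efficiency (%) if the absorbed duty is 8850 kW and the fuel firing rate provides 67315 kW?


Furnace efficiency = Q_absorbed / Q_fuel * 100
= 8850 / 67315 * 100 = 13.15

13.15 %


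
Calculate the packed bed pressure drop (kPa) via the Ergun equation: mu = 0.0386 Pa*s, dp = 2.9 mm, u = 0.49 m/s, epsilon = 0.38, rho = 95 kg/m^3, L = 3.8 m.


dp = 2.9 mm = 0.0029 m
Viscous term = 150*0.0386*0.49*(1-0.38)^2 / (0.0029^2*0.38^3) = 2363260
Inertial term = 1.75*95*0.49^2*(1-0.38) / (0.0029*0.38^3) = 155524
dP/L = 2363260 + 155524 = 2518780 Pa/m
dP = 2518780 * 3.8 / 1000 = 9571 kPa

9571 kPa


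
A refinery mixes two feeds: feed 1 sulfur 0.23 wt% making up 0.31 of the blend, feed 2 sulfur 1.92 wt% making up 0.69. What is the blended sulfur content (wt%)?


Linear sulfur blending: S_blend = x1*S1 + x2*S2
Contribution 1: 0.31 * 0.23 = 0.0713 wt%
Contribution 2: 0.69 * 1.92 = 1.3248 wt%
S_blend = 0.0713 + 1.3248 = 1.3961

1.3961 wt%


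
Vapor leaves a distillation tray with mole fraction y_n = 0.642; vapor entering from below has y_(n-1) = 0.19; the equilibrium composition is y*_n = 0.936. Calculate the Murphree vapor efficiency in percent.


Murphree vapor efficiency: EMV = (y_n - y_(n-1)) / (y*_n - y_(n-1)) * 100
EMV = (0.642 - 0.19) / (0.936 - 0.19) * 100 = 0.452 / 0.746 * 100 = 60.59

60.59 %


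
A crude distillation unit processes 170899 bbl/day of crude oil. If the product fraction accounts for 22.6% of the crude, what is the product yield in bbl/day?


Crude throughput = 170899 bbl/day
Fraction yield = 22.6%
yield = throughput * fraction / 100
yield = 170899 * 22.6 / 100 = 38623.174

38623.174 bbl/day


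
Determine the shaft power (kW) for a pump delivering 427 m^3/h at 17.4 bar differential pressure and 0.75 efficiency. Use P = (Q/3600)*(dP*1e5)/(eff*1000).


Q = 427 / 3600 = 0.118611 m^3/s
P = 0.118611 * (17.4 * 1e5) / 0.75 / 1000 = 275.2

275.2 kW


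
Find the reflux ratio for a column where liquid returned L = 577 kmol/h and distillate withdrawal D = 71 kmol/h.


Reflux ratio definition: R = L / D (liquid returned / distillate withdrawn)
L = 577 kmol/h, D = 71 kmol/h
R = 577 / 71 = 8.127

8.127


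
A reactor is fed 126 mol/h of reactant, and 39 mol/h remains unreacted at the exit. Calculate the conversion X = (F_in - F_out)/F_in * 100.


X = (F_in - F_out) / F_in * 100
Moles reacted = 126 - 39 = 87
X = 87 / 126 * 100
= 0.6905 * 100
= 69.05 %

69.05 %


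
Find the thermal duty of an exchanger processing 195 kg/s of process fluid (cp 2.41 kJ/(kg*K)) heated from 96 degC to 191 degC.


Q = m_dot * cp * delta_T
delta_T = 191 - 96 = 95 K
Q = 195 * 2.41 * 95
= 469.95 * 95
= 44645.25 kW

44645.25 kW


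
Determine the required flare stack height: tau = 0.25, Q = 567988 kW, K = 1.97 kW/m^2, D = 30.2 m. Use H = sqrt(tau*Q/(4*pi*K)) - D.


tau*Q/(4*pi*K) = 0.25 * 567988 / (4 * pi * 1.97) = 5735.92
sqrt(5735.92) = 75.7359
H = 75.7359 - 30.2 = 45.54

45.54 m


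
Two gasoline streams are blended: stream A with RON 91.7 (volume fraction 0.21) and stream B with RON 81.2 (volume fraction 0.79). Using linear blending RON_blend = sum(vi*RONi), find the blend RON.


Linear blending: RON_blend = sum(vi * RONi)
Contribution 1: 0.21 * 91.7 = 19.257
Contribution 2: 0.79 * 81.2 = 64.148
RON_blend = 19.257 + 64.148 = 83.405

83.405


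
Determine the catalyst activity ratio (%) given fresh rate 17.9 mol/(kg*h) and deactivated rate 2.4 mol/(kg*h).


Activity (%) = (rate_used / rate_fresh) * 100
rate_used = 2.4, rate_fresh = 17.9
= (2.4 / 17.9) * 100
= 0.1341 * 100 = 13.41

13.41 %


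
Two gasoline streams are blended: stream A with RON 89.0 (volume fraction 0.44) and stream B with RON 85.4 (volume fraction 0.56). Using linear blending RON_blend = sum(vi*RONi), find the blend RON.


Linear blending: RON_blend = sum(vi * RONi)
Contribution 1: 0.44 * 89.0 = 39.16
Contribution 2: 0.56 * 85.4 = 47.824
RON_blend = 39.16 + 47.824 = 86.984

86.984


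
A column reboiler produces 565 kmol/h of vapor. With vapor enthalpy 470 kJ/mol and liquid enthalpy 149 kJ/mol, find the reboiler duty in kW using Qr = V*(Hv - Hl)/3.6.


Qr = 565 * (470 - 149) / 3.6 = 565 * 321 / 3.6 = 50380

50380 kW


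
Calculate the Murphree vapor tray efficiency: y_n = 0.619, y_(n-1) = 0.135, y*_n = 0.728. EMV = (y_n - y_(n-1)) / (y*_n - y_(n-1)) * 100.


Murphree vapor efficiency: EMV = (y_n - y_(n-1)) / (y*_n - y_(n-1)) * 100
EMV = (0.619 - 0.135) / (0.728 - 0.135) * 100 = 0.484 / 0.593 * 100 = 81.62

81.62 %


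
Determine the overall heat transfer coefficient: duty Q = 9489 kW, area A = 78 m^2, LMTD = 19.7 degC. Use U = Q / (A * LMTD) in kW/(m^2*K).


From Q = U*A*LMTD, U = Q / (A * LMTD)
U = 9489 / (78 * 19.7) = 9489 / 1536.6 = 6.175

6.175 kW/(m^2*K)


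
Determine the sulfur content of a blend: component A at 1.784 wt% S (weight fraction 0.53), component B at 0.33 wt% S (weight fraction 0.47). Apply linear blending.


Linear sulfur blending: S_blend = x1*S1 + x2*S2
Contribution 1: 0.53 * 1.784 = 0.94552 wt%
Contribution 2: 0.47 * 0.33 = 0.1551 wt%
S_blend = 0.94552 + 0.1551 = 1.10062

1.10062 wt%


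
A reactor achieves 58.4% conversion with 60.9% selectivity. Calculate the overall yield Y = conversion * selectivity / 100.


Overall yield = conversion (%) * selectivity (%) / 100
Conversion = 58.4%, Selectivity = 60.9%
Y = 58.4 * 60.9 / 100
= 35.5656 %

35.5656 %


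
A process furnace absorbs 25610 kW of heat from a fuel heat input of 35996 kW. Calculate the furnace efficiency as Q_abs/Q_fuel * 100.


Furnace efficiency = Q_absorbed / Q_fuel * 100
= 25610 / 35996 * 100 = 71.15

71.15 %


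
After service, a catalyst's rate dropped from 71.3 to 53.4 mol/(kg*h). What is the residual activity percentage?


Activity (%) = (rate_used / rate_fresh) * 100
rate_used = 53.4, rate_fresh = 71.3
= (53.4 / 71.3) * 100
= 0.7489 * 100 = 74.89

74.89 %


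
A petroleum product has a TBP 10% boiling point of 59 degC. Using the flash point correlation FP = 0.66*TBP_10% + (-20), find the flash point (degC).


FP = 0.66 * 59 + (-20) = 18.94

18.94 degC


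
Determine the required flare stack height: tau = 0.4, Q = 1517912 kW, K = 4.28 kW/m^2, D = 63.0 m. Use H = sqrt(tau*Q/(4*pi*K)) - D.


tau*Q/(4*pi*K) = 0.4 * 1517912 / (4 * pi * 4.28) = 11288.9
sqrt(11288.9) = 106.249
H = 106.249 - 63.0 = 43.25

43.25 m


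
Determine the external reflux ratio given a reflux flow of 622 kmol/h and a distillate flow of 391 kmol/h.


Reflux ratio definition: R = L / D (liquid returned / distillate withdrawn)
L = 622 kmol/h, D = 391 kmol/h
R = 622 / 391 = 1.591

1.591


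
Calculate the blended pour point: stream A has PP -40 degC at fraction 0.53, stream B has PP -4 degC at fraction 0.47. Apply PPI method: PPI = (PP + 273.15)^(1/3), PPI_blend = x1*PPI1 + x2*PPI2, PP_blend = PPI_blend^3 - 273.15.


PPI_1 = (-40 + 273.15)^(1/3) = 6.15477
PPI_2 = (-4 + 273.15)^(1/3) = 6.456514
PPI_blend = 0.53 * 6.15477 + 0.47 * 6.456514 = 6.29659
PP_blend = 6.29659^3 - 273.15 = 249.6412 - 273.15 = -23.51

-23.51 degC


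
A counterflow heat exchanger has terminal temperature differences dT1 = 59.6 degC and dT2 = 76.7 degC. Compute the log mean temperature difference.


LMTD = (dT1 - dT2) / ln(dT1/dT2)
= (59.6 - 76.7) / ln(59.6 / 76.7) = -17.1 / -0.252246 = 67.79

67.79 degC


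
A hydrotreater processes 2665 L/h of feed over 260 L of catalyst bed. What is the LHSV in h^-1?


LHSV = volumetric feed rate / catalyst volume
= 2665 L/h / 260 L
= 10.25 h^-1

10.25 h^-1


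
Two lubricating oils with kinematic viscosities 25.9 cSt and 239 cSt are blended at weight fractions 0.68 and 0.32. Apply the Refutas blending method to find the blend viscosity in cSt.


Refutas method: VBN_i = 14.534*ln(ln(visc_i + 0.8)) + 10.975, blended linearly by mass fraction; since VBN is linear in VBI_i = ln(ln(visc_i + 0.8)) and the fractions sum to 1, blend VBI directly: visc = exp(exp(VBI_blend)) - 0.8
VBI_1 = ln(ln(25.9 + 0.8)) = 1.18926
VBI_2 = ln(ln(239 + 0.8)) = 1.70107
VBI_blend = 0.68 * 1.18926 + 0.32 * 1.70107 = 1.35304
visc_blend = exp(exp(1.35304)) - 0.8 = 47.10

47.10 cSt


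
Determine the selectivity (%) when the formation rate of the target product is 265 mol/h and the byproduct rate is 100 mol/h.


Selectivity = desired / (desired + undesired) * 100
Total products = 265 + 100 = 365 mol/h
S = 265 / 365 * 100
= 0.7260 * 100
= 72.60 %

72.60 %


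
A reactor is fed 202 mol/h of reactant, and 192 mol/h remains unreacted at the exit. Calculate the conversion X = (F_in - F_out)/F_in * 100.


X = (F_in - F_out) / F_in * 100
Moles reacted = 202 - 192 = 10
X = 10 / 202 * 100
= 0.04950 * 100
= 4.950 %

4.950 %


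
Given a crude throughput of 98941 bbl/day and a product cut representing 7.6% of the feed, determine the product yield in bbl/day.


Crude throughput = 98941 bbl/day
Fraction yield = 7.6%
yield = throughput * fraction / 100
yield = 98941 * 7.6 / 100 = 7519.516

7519.516 bbl/day


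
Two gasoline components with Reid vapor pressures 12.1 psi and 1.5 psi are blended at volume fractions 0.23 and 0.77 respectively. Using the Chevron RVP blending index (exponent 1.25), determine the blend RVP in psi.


Chevron index: RVP_blend = (sum xi*RVPi^1.25)^(1/1.25)
RVP^1.25 terms: 0.23 * 12.1^1.25 + 0.77 * 1.5^1.25 = 6.46872
RVP_blend = 6.46872^(1/1.25) = 4.453

4.453 psi


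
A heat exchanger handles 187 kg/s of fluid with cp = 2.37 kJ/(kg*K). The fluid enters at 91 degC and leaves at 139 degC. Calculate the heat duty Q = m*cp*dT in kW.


Q = m_dot * cp * delta_T
delta_T = 139 - 91 = 48 K
Q = 187 * 2.37 * 48
= 443.19 * 48
= 21273.12 kW

21273.12 kW


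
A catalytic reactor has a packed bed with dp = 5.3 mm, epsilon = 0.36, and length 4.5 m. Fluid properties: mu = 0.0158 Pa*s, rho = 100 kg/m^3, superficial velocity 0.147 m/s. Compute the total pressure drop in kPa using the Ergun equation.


dp = 5.3 mm = 0.0053 m
Viscous term = 150*0.0158*0.147*(1-0.36)^2 / (0.0053^2*0.36^3) = 108885
Inertial term = 1.75*100*0.147^2*(1-0.36) / (0.0053*0.36^3) = 9787.44
dP/L = 108885 + 9787.44 = 118672 Pa/m
dP = 118672 * 4.5 / 1000 = 534.0 kPa

534.0 kPa


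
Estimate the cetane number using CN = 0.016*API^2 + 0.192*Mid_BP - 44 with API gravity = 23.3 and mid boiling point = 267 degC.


CN = 0.016 * 23.3^2 + 0.192 * 267 - 44
CN = 8.68624 + 51.264 - 44 = 15.95024

15.95024


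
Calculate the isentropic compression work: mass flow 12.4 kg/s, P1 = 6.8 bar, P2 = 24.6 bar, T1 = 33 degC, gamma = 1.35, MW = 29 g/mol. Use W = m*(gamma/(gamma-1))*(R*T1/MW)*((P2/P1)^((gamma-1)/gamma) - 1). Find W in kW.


Isentropic work: W = m*(gamma/(gamma-1))*(R*T1/MW)*((P2/P1)^((gamma-1)/gamma) - 1)
T1 = 33 + 273.15 = 306.15 K
Pressure ratio = 24.6 / 6.8 = 3.61765
Exponent = (1.35 - 1)/1.35 = 0.259259
(P2/P1)^exp - 1 = 3.61765^0.259259 - 1 = 0.395652
W = 12.4 * 1.35 / 0.35 * 8.314 * 306.15 / 29 * 0.395652 = 1661

1661 kW


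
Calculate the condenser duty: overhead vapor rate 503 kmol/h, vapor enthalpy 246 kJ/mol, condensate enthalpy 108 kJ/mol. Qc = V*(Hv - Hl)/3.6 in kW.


Qc = 503 * (246 - 108) / 3.6 = 503 * 138 / 3.6 = 19280

19280 kW


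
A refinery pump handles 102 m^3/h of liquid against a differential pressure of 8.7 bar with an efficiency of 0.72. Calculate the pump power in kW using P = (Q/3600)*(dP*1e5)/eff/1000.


Q = 102 / 3600 = 0.0283333 m^3/s
P = 0.0283333 * (8.7 * 1e5) / 0.72 / 1000 = 34.24

34.24 kW


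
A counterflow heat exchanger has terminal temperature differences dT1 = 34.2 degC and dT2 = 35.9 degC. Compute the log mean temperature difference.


LMTD = (dT1 - dT2) / ln(dT1/dT2)
= (34.2 - 35.9) / ln(34.2 / 35.9) = -1.7 / -0.0485117 = 35.04

35.04 degC


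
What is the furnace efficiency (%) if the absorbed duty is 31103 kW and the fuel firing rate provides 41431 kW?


Furnace efficiency = Q_absorbed / Q_fuel * 100
= 31103 / 41431 * 100 = 75.07

75.07 %


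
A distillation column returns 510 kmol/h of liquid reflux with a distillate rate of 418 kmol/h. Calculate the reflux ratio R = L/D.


Reflux ratio definition: R = L / D (liquid returned / distillate withdrawn)
L = 510 kmol/h, D = 418 kmol/h
R = 510 / 418 = 1.220

1.220


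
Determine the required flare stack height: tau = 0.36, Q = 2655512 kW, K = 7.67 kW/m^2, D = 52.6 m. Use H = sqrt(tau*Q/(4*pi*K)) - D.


tau*Q/(4*pi*K) = 0.36 * 2655512 / (4 * pi * 7.67) = 9918.49
sqrt(9918.49) = 99.5916
H = 99.5916 - 52.6 = 46.99

46.99 m


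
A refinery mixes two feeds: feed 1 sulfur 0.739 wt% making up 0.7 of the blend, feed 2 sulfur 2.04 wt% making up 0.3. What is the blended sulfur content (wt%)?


Linear sulfur blending: S_blend = x1*S1 + x2*S2
Contribution 1: 0.7 * 0.739 = 0.5173 wt%
Contribution 2: 0.3 * 2.04 = 0.612 wt%
S_blend = 0.5173 + 0.612 = 1.1293

1.1293 wt%


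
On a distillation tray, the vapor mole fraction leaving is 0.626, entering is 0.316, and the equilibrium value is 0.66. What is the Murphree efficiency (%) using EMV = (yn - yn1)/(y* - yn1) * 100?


Murphree vapor efficiency: EMV = (y_n - y_(n-1)) / (y*_n - y_(n-1)) * 100
EMV = (0.626 - 0.316) / (0.66 - 0.316) * 100 = 0.31 / 0.344 * 100 = 90.12

90.12 %


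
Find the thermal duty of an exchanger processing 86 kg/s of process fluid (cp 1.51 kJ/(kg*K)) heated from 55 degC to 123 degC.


Q = m_dot * cp * delta_T
delta_T = 123 - 55 = 68 K
Q = 86 * 1.51 * 68
= 129.86 * 68
= 8830.48 kW

8830.48 kW


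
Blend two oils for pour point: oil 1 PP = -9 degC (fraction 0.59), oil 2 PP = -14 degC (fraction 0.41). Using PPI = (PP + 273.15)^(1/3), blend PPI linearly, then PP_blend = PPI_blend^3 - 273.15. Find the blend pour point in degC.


PPI_1 = (-9 + 273.15)^(1/3) = 6.416283
PPI_2 = (-14 + 273.15)^(1/3) = 6.375541
PPI_blend = 0.59 * 6.416283 + 0.41 * 6.375541 = 6.399579
PP_blend = 6.399579^3 - 273.15 = 262.0923 - 273.15 = -11.06

-11.06 degC


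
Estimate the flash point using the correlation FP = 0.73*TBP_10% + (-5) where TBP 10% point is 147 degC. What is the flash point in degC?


FP = 0.73 * 147 + (-5) = 102.31

102.31 degC


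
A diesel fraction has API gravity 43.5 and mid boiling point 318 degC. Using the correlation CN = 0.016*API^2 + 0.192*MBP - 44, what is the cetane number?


CN = 0.016 * 43.5^2 + 0.192 * 318 - 44
CN = 30.276 + 61.056 - 44 = 47.332

47.332


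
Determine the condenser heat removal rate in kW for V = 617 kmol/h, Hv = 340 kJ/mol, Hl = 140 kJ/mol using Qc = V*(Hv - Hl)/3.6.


Qc = 617 * (340 - 140) / 3.6 = 617 * 200 / 3.6 = 34280

34280 kW


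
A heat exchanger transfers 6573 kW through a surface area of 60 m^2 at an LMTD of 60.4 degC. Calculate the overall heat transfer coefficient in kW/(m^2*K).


From Q = U*A*LMTD, U = Q / (A * LMTD)
U = 6573 / (60 * 60.4) = 6573 / 3624 = 1.814

1.814 kW/(m^2*K)


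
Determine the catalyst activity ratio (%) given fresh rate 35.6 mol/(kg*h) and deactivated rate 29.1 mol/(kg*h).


Activity (%) = (rate_used / rate_fresh) * 100
rate_used = 29.1, rate_fresh = 35.6
= (29.1 / 35.6) * 100
= 0.8174 * 100 = 81.74

81.74 %


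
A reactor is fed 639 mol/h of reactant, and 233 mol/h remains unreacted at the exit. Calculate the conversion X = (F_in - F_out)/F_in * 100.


X = (F_in - F_out) / F_in * 100
Moles reacted = 639 - 233 = 406
X = 406 / 639 * 100
= 0.6354 * 100
= 63.54 %

63.54 %


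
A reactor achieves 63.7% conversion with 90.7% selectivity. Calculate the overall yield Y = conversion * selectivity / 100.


Overall yield = conversion (%) * selectivity (%) / 100
Conversion = 63.7%, Selectivity = 90.7%
Y = 63.7 * 90.7 / 100
= 57.7759 %

57.7759 %


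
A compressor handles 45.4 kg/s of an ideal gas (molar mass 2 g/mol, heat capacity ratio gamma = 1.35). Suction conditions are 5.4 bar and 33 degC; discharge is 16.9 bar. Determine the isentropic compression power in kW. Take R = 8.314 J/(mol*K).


Isentropic work: W = m*(gamma/(gamma-1))*(R*T1/MW)*((P2/P1)^((gamma-1)/gamma) - 1)
T1 = 33 + 273.15 = 306.15 K
Pressure ratio = 16.9 / 5.4 = 3.12963
Exponent = (1.35 - 1)/1.35 = 0.259259
(P2/P1)^exp - 1 = 3.12963^0.259259 - 1 = 0.344191
W = 45.4 * 1.35 / 0.35 * 8.314 * 306.15 / 2 * 0.344191 = 76710

76710 kW


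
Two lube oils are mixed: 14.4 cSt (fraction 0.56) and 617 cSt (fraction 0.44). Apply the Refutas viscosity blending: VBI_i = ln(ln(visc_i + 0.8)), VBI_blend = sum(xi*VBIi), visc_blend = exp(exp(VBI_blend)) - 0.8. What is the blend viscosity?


Refutas method: VBN_i = 14.534*ln(ln(visc_i + 0.8)) + 10.975, blended linearly by mass fraction; since VBN is linear in VBI_i = ln(ln(visc_i + 0.8)) and the fractions sum to 1, blend VBI directly: visc = exp(exp(VBI_blend)) - 0.8
VBI_1 = ln(ln(14.4 + 0.8)) = 1.00111
VBI_2 = ln(ln(617 + 0.8)) = 1.86038
VBI_blend = 0.56 * 1.00111 + 0.44 * 1.86038 = 1.37919
visc_blend = exp(exp(1.37919)) - 0.8 = 52.27

52.27 cSt


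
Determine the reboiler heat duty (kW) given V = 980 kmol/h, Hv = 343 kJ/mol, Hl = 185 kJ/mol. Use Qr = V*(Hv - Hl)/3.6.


Qr = 980 * (343 - 185) / 3.6 = 980 * 158 / 3.6 = 43010

43010 kW


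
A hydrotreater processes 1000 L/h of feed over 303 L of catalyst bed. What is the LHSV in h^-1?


LHSV = volumetric feed rate / catalyst volume
= 1000 L/h / 303 L
= 3.300 h^-1

3.300 h^-1


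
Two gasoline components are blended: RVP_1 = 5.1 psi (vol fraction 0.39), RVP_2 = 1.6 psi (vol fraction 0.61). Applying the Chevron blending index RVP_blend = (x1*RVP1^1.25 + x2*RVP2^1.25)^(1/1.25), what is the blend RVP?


Chevron index: RVP_blend = (sum xi*RVPi^1.25)^(1/1.25)
RVP^1.25 terms: 0.39 * 5.1^1.25 + 0.61 * 1.6^1.25 = 4.0867
RVP_blend = 4.0867^(1/1.25) = 3.084

3.084 psi


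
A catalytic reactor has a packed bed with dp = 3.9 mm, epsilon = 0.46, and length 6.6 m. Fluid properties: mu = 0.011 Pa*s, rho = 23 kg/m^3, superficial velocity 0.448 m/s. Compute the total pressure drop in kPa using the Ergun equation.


dp = 3.9 mm = 0.0039 m
Viscous term = 150*0.011*0.448*(1-0.46)^2 / (0.0039^2*0.46^3) = 145595
Inertial term = 1.75*23*0.448^2*(1-0.46) / (0.0039*0.46^3) = 11491.5
dP/L = 145595 + 11491.5 = 157086 Pa/m
dP = 157086 * 6.6 / 1000 = 1037 kPa

1037 kPa


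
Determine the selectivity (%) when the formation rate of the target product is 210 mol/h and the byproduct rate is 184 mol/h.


Selectivity = desired / (desired + undesired) * 100
Total products = 210 + 184 = 394 mol/h
S = 210 / 394 * 100
= 0.5330 * 100
= 53.30 %

53.30 %


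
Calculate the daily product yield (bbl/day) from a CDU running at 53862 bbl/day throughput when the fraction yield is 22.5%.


Crude throughput = 53862 bbl/day
Fraction yield = 22.5%
yield = throughput * fraction / 100
yield = 53862 * 22.5 / 100 = 12118.95

12118.95 bbl/day


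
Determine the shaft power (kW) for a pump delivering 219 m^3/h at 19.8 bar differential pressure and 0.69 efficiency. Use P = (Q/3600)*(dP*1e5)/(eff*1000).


Q = 219 / 3600 = 0.0608333 m^3/s
P = 0.0608333 * (19.8 * 1e5) / 0.69 / 1000 = 174.6

174.6 kW


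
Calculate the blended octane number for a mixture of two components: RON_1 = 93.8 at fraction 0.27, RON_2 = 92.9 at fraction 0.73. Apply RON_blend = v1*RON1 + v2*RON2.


Linear blending: RON_blend = sum(vi * RONi)
Contribution 1: 0.27 * 93.8 = 25.326
Contribution 2: 0.73 * 92.9 = 67.817
RON_blend = 25.326 + 67.817 = 93.143

93.143


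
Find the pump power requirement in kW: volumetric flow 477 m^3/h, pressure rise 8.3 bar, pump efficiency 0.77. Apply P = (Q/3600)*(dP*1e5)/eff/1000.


Q = 477 / 3600 = 0.1325 m^3/s
P = 0.1325 * (8.3 * 1e5) / 0.77 / 1000 = 142.8

142.8 kW


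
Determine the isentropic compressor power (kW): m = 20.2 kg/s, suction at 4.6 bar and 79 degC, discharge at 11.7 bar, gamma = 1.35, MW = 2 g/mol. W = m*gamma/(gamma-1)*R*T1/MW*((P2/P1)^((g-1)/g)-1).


Isentropic work: W = m*(gamma/(gamma-1))*(R*T1/MW)*((P2/P1)^((gamma-1)/gamma) - 1)
T1 = 79 + 273.15 = 352.15 K
Pressure ratio = 11.7 / 4.6 = 2.54348
Exponent = (1.35 - 1)/1.35 = 0.259259
(P2/P1)^exp - 1 = 2.54348^0.259259 - 1 = 0.273828
W = 20.2 * 1.35 / 0.35 * 8.314 * 352.15 / 2 * 0.273828 = 31230

31230 kW


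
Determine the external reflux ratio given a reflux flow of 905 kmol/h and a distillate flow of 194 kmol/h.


Reflux ratio definition: R = L / D (liquid returned / distillate withdrawn)
L = 905 kmol/h, D = 194 kmol/h
R = 905 / 194 = 4.665

4.665


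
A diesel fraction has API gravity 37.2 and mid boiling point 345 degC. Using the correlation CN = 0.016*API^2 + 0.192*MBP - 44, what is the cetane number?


CN = 0.016 * 37.2^2 + 0.192 * 345 - 44
CN = 22.14144 + 66.24 - 44 = 44.38144

44.38144


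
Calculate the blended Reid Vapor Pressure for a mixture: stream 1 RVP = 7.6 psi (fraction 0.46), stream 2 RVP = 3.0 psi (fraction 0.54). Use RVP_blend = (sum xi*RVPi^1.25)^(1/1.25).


Chevron index: RVP_blend = (sum xi*RVPi^1.25)^(1/1.25)
RVP^1.25 terms: 0.46 * 7.6^1.25 + 0.54 * 3.0^1.25 = 7.93667
RVP_blend = 7.93667^(1/1.25) = 5.245

5.245 psi
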